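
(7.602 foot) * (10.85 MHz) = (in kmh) 9.051e+07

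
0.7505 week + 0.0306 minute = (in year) 0.01439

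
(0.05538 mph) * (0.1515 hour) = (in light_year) 1.427e-15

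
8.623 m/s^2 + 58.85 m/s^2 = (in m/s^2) 67.47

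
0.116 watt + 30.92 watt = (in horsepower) 0.04162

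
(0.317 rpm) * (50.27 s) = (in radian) 1.669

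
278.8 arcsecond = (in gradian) 0.08605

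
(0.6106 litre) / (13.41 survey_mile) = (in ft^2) 3.045e-07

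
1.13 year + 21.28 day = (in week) 61.96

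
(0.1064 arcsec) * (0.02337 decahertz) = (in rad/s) 1.206e-07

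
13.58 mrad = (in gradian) 0.8645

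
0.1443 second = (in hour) 4.008e-05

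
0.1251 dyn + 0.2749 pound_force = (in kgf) 0.1247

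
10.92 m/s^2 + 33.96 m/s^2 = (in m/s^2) 44.88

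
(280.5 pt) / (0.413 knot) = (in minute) 0.007762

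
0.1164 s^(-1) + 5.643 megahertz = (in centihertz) 5.643e+08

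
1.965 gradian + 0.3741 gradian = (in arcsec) 7579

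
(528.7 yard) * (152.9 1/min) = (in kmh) 4435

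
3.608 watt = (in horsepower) 0.004838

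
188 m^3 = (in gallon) 4.966e+04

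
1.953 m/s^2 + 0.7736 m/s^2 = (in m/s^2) 2.727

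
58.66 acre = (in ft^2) 2.555e+06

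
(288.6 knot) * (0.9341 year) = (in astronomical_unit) 0.02924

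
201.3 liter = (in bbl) 1.266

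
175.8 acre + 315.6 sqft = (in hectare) 71.15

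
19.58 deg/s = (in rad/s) 0.3417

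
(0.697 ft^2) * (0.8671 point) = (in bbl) 0.0001246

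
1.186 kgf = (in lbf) 2.615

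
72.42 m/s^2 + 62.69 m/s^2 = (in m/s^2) 135.1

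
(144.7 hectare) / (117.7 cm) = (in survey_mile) 763.9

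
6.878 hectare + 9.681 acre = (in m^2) 1.08e+05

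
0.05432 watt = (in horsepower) 7.284e-05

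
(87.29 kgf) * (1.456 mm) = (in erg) 1.246e+07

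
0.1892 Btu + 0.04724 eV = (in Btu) 0.1892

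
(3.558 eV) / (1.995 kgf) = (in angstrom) 2.914e-10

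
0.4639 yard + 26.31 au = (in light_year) 0.000416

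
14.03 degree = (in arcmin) 841.8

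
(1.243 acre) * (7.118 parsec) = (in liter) 1.105e+24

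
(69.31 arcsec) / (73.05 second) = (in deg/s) 0.0002636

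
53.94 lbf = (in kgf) 24.47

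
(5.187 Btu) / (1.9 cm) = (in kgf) 2.937e+04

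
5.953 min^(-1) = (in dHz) 0.9922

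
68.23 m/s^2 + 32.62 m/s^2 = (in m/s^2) 100.8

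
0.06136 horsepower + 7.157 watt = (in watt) 52.91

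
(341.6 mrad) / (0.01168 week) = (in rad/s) 4.836e-05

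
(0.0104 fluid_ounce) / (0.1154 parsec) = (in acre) 2.134e-26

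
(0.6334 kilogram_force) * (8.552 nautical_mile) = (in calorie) 2.351e+04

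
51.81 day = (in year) 0.1419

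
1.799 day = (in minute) 2591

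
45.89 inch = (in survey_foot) 3.824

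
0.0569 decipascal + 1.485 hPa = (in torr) 1.114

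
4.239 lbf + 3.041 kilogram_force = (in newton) 48.68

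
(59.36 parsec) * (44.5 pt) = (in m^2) 2.875e+16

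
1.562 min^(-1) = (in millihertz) 26.03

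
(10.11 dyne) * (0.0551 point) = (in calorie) 4.697e-10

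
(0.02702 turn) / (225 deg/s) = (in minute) 0.0007205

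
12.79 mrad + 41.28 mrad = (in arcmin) 185.9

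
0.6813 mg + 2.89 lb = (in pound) 2.89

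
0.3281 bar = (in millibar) 328.1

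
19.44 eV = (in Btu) 2.952e-21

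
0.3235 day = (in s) 2.795e+04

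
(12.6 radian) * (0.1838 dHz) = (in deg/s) 13.27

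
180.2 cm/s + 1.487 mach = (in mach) 1.492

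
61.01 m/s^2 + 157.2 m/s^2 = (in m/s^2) 218.2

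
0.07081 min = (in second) 4.249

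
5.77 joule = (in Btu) 0.005469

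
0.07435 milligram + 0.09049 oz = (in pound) 0.005656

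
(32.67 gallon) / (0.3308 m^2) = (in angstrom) 3.738e+09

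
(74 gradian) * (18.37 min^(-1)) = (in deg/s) 20.39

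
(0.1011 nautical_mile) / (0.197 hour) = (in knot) 0.5132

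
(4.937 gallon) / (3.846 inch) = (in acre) 4.727e-05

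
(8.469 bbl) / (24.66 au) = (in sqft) 3.929e-12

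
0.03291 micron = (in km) 3.291e-11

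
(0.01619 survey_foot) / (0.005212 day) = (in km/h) 3.945e-05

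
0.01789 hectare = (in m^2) 178.9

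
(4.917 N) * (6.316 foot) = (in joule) 9.466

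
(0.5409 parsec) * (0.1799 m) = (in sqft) 3.232e+16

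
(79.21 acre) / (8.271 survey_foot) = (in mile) 79.01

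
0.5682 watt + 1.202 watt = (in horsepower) 0.002374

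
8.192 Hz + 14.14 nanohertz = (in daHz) 0.8192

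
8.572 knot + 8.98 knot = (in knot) 17.55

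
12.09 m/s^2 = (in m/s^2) 12.09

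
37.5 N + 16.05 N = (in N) 53.55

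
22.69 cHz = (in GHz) 2.269e-10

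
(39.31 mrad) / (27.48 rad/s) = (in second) 0.00143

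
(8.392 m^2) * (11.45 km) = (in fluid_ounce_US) 3.249e+09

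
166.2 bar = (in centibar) 1.662e+04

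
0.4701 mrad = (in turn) 7.482e-05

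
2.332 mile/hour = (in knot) 2.026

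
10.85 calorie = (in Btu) 0.04303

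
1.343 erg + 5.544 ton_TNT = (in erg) 2.32e+17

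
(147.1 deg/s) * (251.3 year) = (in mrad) 2.035e+13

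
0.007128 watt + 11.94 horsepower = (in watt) 8904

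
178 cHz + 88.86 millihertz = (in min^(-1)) 112.1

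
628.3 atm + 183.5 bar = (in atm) 809.4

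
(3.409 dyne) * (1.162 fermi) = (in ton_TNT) 9.468e-30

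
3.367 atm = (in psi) 49.48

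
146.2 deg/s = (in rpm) 24.37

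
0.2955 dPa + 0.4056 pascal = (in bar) 4.352e-06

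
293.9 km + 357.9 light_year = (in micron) 3.386e+24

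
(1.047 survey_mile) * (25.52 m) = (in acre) 10.63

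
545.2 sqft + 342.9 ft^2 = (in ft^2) 888.1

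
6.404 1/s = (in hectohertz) 0.06404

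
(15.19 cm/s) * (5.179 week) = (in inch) 1.873e+07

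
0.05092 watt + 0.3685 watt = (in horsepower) 0.0005625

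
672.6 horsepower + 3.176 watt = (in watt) 5.016e+05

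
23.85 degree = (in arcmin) 1431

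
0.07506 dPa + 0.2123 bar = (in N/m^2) 2.123e+04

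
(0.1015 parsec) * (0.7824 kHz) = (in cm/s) 2.45e+20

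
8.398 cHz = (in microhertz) 8.398e+04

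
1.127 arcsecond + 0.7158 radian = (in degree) 41.01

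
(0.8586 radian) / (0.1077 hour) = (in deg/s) 0.1269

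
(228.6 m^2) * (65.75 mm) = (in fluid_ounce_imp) 5.29e+05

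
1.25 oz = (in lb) 0.07812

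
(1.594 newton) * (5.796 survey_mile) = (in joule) 1.487e+04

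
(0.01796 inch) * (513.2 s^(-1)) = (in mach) 0.0006876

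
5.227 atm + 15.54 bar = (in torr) 1.563e+04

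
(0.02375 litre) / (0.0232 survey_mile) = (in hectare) 6.361e-11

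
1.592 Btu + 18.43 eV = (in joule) 1680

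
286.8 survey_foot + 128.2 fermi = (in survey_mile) 0.05432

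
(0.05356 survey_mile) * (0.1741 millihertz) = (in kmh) 0.05402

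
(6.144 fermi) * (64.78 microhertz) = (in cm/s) 3.98e-17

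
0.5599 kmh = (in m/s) 0.1555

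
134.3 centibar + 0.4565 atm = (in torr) 1354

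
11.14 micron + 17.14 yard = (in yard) 17.14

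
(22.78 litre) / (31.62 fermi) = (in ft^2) 7.755e+12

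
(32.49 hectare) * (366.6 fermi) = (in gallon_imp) 2.62e-05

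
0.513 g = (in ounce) 0.0181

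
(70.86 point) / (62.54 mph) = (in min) 1.49e-05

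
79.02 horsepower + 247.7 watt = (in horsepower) 79.35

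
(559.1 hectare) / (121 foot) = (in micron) 1.516e+11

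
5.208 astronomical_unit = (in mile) 4.841e+08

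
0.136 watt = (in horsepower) 0.0001824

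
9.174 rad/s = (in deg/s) 525.6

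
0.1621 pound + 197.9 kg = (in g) 1.98e+05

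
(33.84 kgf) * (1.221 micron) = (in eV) 2.529e+15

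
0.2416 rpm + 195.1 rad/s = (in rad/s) 195.1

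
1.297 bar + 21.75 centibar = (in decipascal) 1.514e+06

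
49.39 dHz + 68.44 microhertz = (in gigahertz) 4.939e-09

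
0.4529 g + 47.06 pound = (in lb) 47.06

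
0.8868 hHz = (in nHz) 8.868e+10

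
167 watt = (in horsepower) 0.224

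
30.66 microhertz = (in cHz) 0.003066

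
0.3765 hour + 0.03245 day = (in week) 0.006877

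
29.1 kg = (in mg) 2.91e+07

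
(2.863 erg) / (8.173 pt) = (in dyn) 9.93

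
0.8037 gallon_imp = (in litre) 3.654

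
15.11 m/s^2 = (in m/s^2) 15.11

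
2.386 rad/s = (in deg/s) 136.7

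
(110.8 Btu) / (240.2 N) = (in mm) 4.867e+05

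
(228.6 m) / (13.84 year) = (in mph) 1.172e-06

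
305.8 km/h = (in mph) 190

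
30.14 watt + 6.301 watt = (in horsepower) 0.04887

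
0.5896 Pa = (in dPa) 5.896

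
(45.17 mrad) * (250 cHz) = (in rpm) 1.078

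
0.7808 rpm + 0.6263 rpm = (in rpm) 1.407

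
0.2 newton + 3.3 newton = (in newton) 3.5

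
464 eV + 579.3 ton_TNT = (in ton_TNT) 579.3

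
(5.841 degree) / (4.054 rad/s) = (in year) 7.974e-10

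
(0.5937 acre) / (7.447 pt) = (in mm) 9.145e+08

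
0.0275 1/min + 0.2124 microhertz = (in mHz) 0.4585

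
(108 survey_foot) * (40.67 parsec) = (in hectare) 4.131e+15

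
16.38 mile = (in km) 26.36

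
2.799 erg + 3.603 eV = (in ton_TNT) 6.69e-17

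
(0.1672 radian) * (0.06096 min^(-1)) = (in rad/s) 0.0001699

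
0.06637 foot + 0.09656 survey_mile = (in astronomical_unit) 1.039e-09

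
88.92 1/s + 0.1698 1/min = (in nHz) 8.892e+10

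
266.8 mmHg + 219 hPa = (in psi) 8.335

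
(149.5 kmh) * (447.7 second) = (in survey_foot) 6.1e+04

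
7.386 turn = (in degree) 2659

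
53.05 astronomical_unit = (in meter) 7.936e+12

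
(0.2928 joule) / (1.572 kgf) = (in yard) 0.02077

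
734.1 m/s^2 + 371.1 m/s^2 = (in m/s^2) 1105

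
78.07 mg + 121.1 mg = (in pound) 0.0004391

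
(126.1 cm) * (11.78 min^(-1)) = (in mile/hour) 0.5538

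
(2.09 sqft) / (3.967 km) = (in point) 0.1387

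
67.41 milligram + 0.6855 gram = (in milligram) 752.9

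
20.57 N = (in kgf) 2.098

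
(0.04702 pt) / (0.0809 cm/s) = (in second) 0.0205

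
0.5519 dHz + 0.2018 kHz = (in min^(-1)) 1.211e+04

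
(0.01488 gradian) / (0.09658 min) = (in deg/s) 0.002311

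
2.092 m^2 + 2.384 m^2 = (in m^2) 4.476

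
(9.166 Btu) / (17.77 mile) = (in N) 0.3382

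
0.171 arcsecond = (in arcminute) 0.00285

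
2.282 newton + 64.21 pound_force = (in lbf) 64.72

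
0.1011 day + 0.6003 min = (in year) 0.0002781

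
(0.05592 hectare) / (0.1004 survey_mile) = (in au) 2.313e-11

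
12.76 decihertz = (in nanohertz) 1.276e+09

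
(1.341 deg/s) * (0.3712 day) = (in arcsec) 1.548e+08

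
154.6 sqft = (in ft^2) 154.6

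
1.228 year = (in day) 448.2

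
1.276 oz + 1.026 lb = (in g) 501.6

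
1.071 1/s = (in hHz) 0.01071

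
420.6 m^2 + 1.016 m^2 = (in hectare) 0.04216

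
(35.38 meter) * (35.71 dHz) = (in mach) 0.371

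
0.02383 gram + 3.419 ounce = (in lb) 0.2137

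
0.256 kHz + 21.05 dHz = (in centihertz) 2.581e+04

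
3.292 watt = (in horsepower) 0.004415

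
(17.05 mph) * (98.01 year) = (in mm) 2.356e+13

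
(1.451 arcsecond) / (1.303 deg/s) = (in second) 0.0003093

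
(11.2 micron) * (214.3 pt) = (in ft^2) 9.114e-06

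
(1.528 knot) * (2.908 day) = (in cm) 1.975e+07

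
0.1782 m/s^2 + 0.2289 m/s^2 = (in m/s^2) 0.4071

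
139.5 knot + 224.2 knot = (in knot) 363.7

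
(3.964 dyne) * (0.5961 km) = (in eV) 1.475e+17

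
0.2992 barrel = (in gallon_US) 12.57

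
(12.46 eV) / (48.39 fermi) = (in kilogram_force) 4.207e-06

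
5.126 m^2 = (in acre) 0.001267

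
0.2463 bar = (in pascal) 2.463e+04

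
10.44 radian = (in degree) 598.2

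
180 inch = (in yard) 5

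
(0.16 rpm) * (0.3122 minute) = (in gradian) 19.98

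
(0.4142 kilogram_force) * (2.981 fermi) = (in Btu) 1.148e-17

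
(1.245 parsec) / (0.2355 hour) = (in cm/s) 4.531e+15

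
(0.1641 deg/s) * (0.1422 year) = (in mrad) 1.284e+07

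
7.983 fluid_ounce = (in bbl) 0.001485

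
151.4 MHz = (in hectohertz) 1.514e+06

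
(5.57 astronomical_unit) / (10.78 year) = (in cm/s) 2.451e+05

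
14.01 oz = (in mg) 3.972e+05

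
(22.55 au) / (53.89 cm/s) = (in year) 1.985e+05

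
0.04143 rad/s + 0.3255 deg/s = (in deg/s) 2.699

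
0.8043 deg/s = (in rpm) 0.1341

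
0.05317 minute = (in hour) 0.0008862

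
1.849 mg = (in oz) 6.522e-05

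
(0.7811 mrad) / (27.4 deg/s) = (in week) 2.701e-09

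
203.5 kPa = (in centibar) 203.5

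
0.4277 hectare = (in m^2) 4277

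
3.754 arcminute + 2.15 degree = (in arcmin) 132.8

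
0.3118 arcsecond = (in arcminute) 0.005197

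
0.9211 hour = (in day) 0.03838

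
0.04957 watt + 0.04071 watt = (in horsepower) 0.0001211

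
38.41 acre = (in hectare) 15.54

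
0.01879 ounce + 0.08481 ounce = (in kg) 0.002937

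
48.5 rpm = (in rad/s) 5.079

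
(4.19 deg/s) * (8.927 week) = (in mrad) 3.948e+08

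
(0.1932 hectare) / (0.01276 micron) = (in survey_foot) 4.968e+11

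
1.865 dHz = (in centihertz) 18.65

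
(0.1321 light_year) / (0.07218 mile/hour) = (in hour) 1.076e+13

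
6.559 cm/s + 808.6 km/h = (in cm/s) 2.247e+04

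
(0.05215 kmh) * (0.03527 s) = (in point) 1.448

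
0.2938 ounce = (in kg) 0.008329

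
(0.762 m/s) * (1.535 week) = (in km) 707.4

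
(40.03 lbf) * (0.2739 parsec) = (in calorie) 3.597e+17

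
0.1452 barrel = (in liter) 23.08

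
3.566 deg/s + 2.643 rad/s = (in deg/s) 155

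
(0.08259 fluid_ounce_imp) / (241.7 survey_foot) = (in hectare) 3.185e-12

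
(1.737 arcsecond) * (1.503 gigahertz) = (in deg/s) 7.252e+05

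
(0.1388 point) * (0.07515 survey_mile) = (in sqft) 0.06374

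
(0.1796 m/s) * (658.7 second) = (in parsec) 3.834e-15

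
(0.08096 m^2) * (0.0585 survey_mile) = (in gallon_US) 2014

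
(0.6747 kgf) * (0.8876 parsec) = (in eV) 1.131e+36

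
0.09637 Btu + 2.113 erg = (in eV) 6.346e+20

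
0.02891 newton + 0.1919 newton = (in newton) 0.2208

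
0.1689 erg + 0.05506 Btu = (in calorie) 13.88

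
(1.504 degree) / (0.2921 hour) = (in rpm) 0.0002384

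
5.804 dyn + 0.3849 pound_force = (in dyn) 1.712e+05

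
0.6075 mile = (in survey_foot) 3208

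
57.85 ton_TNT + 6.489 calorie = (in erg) 2.42e+18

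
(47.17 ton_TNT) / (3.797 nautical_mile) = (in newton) 2.807e+07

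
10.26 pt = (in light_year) 3.826e-19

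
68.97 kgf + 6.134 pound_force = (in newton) 703.7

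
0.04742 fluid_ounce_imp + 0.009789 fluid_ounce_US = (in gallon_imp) 0.0003601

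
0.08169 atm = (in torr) 62.08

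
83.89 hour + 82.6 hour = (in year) 0.01901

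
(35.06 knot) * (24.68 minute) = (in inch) 1.052e+06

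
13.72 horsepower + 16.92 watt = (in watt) 1.025e+04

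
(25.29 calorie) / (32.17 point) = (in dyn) 9.324e+08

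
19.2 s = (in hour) 0.005333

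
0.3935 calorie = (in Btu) 0.00156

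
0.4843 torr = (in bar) 0.0006457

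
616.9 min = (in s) 3.701e+04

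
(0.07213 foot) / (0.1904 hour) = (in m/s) 3.207e-05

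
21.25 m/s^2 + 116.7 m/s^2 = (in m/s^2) 137.9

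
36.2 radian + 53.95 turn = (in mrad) 3.752e+05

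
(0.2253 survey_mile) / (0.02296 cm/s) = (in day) 18.28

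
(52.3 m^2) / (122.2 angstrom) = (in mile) 2.659e+06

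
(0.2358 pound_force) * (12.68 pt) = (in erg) 4.692e+04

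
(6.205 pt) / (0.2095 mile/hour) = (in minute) 0.0003895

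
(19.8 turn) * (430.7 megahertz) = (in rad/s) 5.358e+10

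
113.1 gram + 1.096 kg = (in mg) 1.209e+06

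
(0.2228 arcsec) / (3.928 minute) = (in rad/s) 4.583e-09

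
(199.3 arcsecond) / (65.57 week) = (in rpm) 2.327e-10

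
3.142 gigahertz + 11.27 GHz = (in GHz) 14.41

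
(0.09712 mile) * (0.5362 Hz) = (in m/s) 83.81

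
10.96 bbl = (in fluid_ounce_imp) 6.133e+04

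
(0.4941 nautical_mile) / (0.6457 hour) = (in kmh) 1.417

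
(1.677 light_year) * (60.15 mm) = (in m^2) 9.543e+14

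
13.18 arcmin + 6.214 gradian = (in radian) 0.1014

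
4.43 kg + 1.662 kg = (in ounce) 214.9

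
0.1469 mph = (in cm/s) 6.567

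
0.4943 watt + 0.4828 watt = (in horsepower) 0.00131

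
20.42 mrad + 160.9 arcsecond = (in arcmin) 72.88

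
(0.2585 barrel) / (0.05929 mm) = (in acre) 0.1713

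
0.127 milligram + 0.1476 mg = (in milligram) 0.2746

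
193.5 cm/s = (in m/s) 1.935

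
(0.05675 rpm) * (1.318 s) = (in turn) 0.001247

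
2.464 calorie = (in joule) 10.31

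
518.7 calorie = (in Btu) 2.057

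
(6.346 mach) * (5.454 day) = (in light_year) 1.076e-07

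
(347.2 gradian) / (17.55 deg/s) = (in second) 17.81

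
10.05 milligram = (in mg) 10.05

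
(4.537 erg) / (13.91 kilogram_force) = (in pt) 9.428e-06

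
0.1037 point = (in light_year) 3.867e-21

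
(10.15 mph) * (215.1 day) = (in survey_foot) 2.767e+08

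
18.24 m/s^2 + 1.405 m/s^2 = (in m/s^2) 19.64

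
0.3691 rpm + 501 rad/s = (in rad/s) 501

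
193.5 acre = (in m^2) 7.831e+05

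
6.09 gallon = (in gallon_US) 6.09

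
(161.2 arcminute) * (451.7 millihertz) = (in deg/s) 1.214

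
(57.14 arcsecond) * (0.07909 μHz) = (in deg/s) 1.255e-09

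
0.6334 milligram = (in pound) 1.396e-06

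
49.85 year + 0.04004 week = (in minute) 2.62e+07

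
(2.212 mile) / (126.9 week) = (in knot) 9.016e-05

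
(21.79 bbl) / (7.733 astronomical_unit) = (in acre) 7.4e-16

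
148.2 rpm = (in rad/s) 15.52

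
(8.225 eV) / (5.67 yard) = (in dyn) 2.542e-14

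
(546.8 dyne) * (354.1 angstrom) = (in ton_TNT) 4.628e-20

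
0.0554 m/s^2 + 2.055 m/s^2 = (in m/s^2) 2.11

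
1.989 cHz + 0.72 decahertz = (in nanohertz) 7.22e+09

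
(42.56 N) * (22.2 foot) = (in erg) 2.88e+09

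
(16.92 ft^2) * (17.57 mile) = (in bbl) 2.796e+05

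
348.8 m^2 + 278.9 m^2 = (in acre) 0.1551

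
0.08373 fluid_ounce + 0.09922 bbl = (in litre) 15.78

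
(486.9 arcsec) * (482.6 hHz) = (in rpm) 1088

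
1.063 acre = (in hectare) 0.4302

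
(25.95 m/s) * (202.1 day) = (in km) 4.531e+05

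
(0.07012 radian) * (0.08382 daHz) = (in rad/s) 0.05877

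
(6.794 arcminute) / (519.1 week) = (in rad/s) 6.295e-12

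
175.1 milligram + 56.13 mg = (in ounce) 0.008156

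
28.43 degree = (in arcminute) 1706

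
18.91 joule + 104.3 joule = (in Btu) 0.1168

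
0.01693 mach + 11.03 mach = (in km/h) 1.354e+04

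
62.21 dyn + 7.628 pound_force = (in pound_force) 7.628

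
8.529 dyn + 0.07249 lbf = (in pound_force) 0.07251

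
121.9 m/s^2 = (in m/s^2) 121.9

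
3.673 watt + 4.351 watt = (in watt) 8.024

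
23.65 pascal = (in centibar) 0.02365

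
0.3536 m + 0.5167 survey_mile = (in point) 2.358e+06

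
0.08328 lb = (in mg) 3.778e+04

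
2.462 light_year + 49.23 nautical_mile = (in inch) 9.17e+17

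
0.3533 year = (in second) 1.114e+07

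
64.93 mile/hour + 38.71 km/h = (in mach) 0.1168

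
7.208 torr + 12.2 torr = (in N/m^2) 2588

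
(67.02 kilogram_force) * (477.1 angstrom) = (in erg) 313.6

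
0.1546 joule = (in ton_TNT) 3.695e-11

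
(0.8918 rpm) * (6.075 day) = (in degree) 2.809e+06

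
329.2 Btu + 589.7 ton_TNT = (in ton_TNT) 589.7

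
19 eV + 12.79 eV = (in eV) 31.79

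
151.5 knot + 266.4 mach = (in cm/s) 9.079e+06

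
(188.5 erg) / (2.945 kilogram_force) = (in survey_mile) 4.056e-10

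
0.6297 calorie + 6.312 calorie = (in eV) 1.813e+20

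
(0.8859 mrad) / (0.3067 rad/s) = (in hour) 8.024e-07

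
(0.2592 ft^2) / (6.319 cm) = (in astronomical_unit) 2.547e-12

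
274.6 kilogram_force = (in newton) 2693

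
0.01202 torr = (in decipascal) 16.03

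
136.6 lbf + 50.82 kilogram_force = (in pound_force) 248.6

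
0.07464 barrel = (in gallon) 3.135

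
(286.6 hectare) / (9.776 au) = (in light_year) 2.071e-22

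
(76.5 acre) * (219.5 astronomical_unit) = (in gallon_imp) 2.236e+21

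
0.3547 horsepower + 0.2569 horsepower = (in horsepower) 0.6116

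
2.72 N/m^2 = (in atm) 2.684e-05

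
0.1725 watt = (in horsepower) 0.0002313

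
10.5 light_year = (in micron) 9.934e+22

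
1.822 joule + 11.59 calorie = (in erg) 5.031e+08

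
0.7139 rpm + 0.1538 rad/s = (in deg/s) 13.1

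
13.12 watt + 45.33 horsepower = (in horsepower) 45.35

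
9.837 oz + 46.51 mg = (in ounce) 9.839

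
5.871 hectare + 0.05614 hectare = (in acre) 14.65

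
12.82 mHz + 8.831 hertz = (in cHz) 884.4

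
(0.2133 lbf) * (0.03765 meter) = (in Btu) 3.386e-05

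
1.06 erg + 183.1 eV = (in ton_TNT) 2.533e-17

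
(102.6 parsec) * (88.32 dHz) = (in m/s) 2.796e+19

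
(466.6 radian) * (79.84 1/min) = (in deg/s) 3.557e+04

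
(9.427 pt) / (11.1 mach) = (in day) 1.018e-11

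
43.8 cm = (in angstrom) 4.38e+09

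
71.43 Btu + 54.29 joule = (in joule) 7.542e+04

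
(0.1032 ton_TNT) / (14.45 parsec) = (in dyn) 9.684e-05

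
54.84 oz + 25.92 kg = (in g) 2.747e+04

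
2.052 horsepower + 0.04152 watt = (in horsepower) 2.052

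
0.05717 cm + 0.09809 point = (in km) 6.063e-07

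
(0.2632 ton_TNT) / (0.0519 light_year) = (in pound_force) 5.042e-07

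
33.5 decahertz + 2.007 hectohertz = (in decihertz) 5357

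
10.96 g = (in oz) 0.3866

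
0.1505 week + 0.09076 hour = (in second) 9.135e+04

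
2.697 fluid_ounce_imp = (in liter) 0.07663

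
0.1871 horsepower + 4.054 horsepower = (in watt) 3163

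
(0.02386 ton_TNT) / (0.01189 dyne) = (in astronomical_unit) 5612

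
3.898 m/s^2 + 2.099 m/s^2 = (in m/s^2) 5.997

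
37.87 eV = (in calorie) 1.45e-18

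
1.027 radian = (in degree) 58.84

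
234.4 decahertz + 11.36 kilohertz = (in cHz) 1.37e+06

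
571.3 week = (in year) 10.96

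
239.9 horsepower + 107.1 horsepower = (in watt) 2.588e+05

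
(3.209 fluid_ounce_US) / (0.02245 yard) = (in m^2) 0.004623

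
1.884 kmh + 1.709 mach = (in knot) 1132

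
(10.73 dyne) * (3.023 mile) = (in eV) 3.258e+18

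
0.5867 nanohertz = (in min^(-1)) 3.52e-08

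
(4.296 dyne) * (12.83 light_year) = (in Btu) 4.942e+09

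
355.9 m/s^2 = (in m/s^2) 355.9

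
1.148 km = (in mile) 0.7133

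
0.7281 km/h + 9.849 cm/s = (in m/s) 0.3007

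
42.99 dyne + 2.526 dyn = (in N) 0.0004552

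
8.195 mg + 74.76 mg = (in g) 0.08295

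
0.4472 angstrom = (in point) 1.268e-07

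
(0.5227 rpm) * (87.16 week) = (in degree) 1.653e+08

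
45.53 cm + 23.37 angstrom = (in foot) 1.494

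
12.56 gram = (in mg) 1.256e+04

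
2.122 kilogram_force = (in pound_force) 4.678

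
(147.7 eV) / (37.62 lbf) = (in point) 4.009e-16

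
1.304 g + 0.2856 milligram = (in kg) 0.001304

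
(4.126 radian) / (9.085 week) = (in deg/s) 4.302e-05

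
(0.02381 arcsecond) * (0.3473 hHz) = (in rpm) 3.828e-05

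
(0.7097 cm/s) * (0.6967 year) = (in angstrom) 1.559e+15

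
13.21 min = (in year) 2.513e-05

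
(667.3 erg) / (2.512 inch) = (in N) 0.001046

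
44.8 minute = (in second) 2688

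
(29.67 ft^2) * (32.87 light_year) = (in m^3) 8.572e+17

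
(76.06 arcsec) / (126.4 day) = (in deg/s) 1.935e-09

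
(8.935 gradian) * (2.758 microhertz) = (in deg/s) 2.218e-05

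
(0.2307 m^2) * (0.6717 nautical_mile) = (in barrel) 1805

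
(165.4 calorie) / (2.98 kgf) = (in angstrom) 2.368e+11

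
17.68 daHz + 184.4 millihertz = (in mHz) 1.77e+05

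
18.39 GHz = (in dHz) 1.839e+11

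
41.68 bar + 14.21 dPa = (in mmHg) 3.126e+04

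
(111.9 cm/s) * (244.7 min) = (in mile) 10.21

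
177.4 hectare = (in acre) 438.4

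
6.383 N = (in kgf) 0.6509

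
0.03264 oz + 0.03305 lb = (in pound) 0.03509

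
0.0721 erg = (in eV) 4.5e+10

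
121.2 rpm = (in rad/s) 12.69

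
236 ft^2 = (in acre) 0.005418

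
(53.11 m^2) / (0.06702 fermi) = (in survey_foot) 2.6e+18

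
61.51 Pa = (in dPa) 615.1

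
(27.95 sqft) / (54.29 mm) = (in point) 1.356e+05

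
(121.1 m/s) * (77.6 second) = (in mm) 9.397e+06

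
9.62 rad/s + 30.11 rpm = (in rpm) 122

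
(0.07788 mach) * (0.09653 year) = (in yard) 8.828e+07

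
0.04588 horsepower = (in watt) 34.21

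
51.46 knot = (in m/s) 26.47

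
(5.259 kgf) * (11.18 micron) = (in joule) 0.0005766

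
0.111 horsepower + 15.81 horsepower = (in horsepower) 15.92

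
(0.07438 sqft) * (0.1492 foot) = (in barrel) 0.001977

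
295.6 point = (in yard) 0.114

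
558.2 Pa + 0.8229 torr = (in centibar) 0.6679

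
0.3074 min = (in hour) 0.005123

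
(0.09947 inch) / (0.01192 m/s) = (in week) 3.505e-07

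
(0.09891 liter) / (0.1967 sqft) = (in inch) 0.2131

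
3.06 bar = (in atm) 3.02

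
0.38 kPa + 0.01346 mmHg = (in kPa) 0.3818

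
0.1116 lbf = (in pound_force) 0.1116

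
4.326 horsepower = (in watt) 3226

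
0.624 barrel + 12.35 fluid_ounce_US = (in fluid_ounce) 3367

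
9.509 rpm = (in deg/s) 57.05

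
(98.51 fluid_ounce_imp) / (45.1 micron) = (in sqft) 668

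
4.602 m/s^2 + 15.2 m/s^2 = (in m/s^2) 19.8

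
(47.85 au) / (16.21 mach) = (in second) 1.297e+09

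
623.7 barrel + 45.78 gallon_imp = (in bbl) 625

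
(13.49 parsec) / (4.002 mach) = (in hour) 8.485e+10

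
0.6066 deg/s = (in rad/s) 0.01059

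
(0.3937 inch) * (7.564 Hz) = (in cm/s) 7.564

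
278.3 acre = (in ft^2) 1.212e+07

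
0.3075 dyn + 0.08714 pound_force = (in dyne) 3.876e+04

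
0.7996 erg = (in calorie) 1.911e-08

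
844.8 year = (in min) 4.44e+08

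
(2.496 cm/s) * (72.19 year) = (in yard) 6.214e+07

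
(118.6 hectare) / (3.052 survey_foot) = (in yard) 1.394e+06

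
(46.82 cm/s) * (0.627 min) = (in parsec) 5.708e-16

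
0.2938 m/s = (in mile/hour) 0.6572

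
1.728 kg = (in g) 1728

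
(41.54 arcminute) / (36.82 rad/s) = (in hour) 9.116e-08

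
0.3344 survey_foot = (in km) 0.0001019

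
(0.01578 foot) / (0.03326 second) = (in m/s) 0.1446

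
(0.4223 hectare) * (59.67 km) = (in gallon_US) 6.657e+10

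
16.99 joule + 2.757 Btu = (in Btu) 2.773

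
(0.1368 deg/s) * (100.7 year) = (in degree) 4.344e+08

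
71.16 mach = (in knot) 4.71e+04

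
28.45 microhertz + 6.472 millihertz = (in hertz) 0.0065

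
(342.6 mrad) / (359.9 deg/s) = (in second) 0.05454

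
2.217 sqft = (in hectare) 2.06e-05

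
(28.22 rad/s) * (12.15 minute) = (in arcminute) 7.072e+07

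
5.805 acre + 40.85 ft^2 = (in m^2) 2.35e+04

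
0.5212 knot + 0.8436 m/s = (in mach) 0.003265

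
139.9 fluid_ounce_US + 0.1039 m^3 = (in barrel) 0.6795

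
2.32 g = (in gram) 2.32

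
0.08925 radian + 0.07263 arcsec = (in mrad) 89.25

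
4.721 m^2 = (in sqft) 50.82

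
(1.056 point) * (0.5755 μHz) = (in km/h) 7.718e-10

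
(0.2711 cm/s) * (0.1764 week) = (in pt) 8.199e+05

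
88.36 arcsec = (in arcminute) 1.473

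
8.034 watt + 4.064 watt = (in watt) 12.1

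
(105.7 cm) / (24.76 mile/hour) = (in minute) 0.001592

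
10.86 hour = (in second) 3.91e+04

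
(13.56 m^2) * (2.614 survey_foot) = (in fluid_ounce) 3.653e+05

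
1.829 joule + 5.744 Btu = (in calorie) 1449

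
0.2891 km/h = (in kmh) 0.2891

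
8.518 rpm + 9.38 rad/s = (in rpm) 98.09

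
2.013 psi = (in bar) 0.1388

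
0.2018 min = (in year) 3.839e-07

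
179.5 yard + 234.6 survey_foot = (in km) 0.2356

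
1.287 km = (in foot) 4222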